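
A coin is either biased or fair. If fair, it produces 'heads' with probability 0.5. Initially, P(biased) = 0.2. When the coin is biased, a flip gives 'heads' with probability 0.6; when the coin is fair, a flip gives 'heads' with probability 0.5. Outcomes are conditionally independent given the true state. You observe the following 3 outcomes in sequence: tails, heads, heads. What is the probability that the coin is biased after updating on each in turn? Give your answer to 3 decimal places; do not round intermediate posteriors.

0.224

After 'tails': P(biased) = 0.4·0.2000 / (0.4·0.2000 + 0.5·0.8000) ≈ 0.1667
After 'heads': P(biased) = 0.6·0.1667 / (0.6·0.1667 + 0.5·0.8333) ≈ 0.1935
After 'heads': P(biased) = 0.6·0.1935 / (0.6·0.1935 + 0.5·0.8065) ≈ 0.2236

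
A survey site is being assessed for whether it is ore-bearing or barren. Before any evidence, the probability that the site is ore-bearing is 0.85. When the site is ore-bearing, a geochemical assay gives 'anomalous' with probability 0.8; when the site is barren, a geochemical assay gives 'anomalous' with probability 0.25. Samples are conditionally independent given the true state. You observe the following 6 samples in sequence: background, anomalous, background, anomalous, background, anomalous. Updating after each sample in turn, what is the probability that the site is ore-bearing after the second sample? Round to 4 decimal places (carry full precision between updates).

Apply Bayes' rule sequentially, carrying P(ore) forward.
After 'background': P(ore) = 0.2·0.8500 / (0.2·0.8500 + 0.75·0.1500) ≈ 0.6018
After 'anomalous': P(ore) = 0.8·0.6018 / (0.8·0.6018 + 0.25·0.3982) ≈ 0.8286

0.8286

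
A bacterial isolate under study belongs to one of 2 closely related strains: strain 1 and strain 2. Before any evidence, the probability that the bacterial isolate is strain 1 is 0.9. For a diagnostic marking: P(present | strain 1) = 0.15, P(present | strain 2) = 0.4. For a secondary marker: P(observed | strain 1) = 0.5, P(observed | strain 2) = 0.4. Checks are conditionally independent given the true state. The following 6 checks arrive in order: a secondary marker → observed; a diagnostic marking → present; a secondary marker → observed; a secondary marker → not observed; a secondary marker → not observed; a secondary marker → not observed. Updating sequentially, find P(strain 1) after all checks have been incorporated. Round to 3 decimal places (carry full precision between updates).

After a secondary marker='observed': P(strain 1) = 0.5·0.9000 / (0.5·0.9000 + 0.4·0.1000) ≈ 0.9184
After a diagnostic marking='present': P(strain 1) = 0.15·0.9184 / (0.15·0.9184 + 0.4·0.0816) ≈ 0.8084
After a secondary marker='observed': P(strain 1) = 0.5·0.8084 / (0.5·0.8084 + 0.4·0.1916) ≈ 0.8406
After a secondary marker='not observed': P(strain 1) = 0.5·0.8406 / (0.5·0.8406 + 0.6·0.1594) ≈ 0.8146
After a secondary marker='not observed': P(strain 1) = 0.5·0.8146 / (0.5·0.8146 + 0.6·0.1854) ≈ 0.7855
After a secondary marker='not observed': P(strain 1) = 0.5·0.7855 / (0.5·0.7855 + 0.6·0.2145) ≈ 0.7532

0.753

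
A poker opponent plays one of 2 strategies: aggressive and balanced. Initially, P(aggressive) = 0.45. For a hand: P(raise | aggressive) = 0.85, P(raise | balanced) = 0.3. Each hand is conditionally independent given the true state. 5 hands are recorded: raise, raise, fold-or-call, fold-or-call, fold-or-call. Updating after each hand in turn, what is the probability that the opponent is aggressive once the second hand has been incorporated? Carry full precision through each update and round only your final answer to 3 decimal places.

After 'raise': P(aggressive) = 0.85·0.4500 / (0.85·0.4500 + 0.3·0.5500) ≈ 0.6986
After 'raise': P(aggressive) = 0.85·0.6986 / (0.85·0.6986 + 0.3·0.3014) ≈ 0.8679

0.868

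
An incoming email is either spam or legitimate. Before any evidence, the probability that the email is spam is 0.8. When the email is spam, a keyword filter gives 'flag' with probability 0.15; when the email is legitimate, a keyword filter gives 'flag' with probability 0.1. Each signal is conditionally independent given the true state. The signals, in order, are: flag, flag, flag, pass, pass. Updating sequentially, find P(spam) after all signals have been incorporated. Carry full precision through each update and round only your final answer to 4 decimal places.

After 'flag': P(spam) = 0.15·0.8000 / (0.15·0.8000 + 0.1·0.2000) ≈ 0.8571
After 'flag': P(spam) = 0.15·0.8571 / (0.15·0.8571 + 0.1·0.1429) ≈ 0.9000
After 'flag': P(spam) = 0.15·0.9000 / (0.15·0.9000 + 0.1·0.1000) ≈ 0.9310
After 'pass': P(spam) = 0.85·0.9310 / (0.85·0.9310 + 0.9·0.0690) ≈ 0.9273
After 'pass': P(spam) = 0.85·0.9273 / (0.85·0.9273 + 0.9·0.0727) ≈ 0.9233

0.9233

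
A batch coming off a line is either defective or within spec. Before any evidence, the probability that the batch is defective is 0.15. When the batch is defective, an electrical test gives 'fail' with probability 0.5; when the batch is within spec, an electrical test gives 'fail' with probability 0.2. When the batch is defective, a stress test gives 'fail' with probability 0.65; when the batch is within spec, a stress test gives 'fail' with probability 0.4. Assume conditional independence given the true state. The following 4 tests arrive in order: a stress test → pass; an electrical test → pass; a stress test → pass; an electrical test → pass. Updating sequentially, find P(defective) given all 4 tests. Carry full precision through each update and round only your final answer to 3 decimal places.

After a stress test='pass': P(defective) = 0.35·0.1500 / (0.35·0.1500 + 0.6·0.8500) ≈ 0.0933
After an electrical test='pass': P(defective) = 0.5·0.0933 / (0.5·0.0933 + 0.8·0.9067) ≈ 0.0604
After a stress test='pass': P(defective) = 0.35·0.0604 / (0.35·0.0604 + 0.6·0.9396) ≈ 0.0362
After an electrical test='pass': P(defective) = 0.5·0.0362 / (0.5·0.0362 + 0.8·0.9638) ≈ 0.0229

0.023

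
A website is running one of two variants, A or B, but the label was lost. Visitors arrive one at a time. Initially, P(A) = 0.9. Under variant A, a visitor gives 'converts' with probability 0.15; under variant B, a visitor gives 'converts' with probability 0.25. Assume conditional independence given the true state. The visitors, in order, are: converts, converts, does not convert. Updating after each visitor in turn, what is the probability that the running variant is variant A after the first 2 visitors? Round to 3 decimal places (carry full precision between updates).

After 'converts': P(A) = 0.15·0.9000 / (0.15·0.9000 + 0.25·0.1000) ≈ 0.8438
After 'converts': P(A) = 0.15·0.8438 / (0.15·0.8438 + 0.25·0.1562) ≈ 0.7642

0.764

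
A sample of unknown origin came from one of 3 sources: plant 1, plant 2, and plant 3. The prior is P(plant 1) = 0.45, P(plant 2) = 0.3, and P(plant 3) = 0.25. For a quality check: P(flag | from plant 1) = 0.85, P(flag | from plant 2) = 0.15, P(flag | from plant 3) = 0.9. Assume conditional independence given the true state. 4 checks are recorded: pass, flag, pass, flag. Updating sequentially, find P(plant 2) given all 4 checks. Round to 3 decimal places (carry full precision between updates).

Each posterior becomes the prior for the next update.
After 'pass': normaliser = 0.15·0.4500 + 0.85·0.3000 + 0.1·0.2500; P(plant 1) ≈ 0.1942, P(plant 2) ≈ 0.7338, P(plant 3) ≈ 0.0719
After 'flag': normaliser = 0.85·0.1942 + 0.15·0.7338 + 0.9·0.0719; P(plant 1) ≈ 0.4857, P(plant 2) ≈ 0.3238, P(plant 3) ≈ 0.1905
After 'pass': normaliser = 0.15·0.4857 + 0.85·0.3238 + 0.1·0.1905; P(plant 1) ≈ 0.1984, P(plant 2) ≈ 0.7497, P(plant 3) ≈ 0.0519
After 'flag': normaliser = 0.85·0.1984 + 0.15·0.7497 + 0.9·0.0519; P(plant 1) ≈ 0.5145, P(plant 2) ≈ 0.3430, P(plant 3) ≈ 0.1424

0.343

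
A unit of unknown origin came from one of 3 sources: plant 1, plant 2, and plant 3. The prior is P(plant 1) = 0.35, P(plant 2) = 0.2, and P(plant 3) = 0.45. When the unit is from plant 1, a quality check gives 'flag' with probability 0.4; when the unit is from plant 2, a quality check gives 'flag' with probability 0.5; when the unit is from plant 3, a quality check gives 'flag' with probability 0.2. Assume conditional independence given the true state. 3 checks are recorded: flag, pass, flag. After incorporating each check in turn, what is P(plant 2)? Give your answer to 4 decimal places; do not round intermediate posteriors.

Apply Bayes' rule sequentially, carrying P(plant 2) forward.
After 'flag': normaliser = 0.4·0.3500 + 0.5·0.2000 + 0.2·0.4500; P(plant 1) ≈ 0.4242, P(plant 2) ≈ 0.3030, P(plant 3) ≈ 0.2727
After 'pass': normaliser = 0.6·0.4242 + 0.5·0.3030 + 0.8·0.2727; P(plant 1) ≈ 0.4078, P(plant 2) ≈ 0.2427, P(plant 3) ≈ 0.3495
After 'flag': normaliser = 0.4·0.4078 + 0.5·0.2427 + 0.2·0.3495; P(plant 1) ≈ 0.4603, P(plant 2) ≈ 0.3425, P(plant 3) ≈ 0.1973

0.3425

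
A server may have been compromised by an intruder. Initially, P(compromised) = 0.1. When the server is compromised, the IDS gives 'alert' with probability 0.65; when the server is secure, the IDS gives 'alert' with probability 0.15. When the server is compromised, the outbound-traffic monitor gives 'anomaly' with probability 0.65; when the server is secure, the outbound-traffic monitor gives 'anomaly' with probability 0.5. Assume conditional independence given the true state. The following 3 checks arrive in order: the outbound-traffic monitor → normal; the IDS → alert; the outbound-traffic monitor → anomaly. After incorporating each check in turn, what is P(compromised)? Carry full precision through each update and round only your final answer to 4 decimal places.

0.3047

After the outbound-traffic monitor='normal': P(compromised) = 0.35·0.1000 / (0.35·0.1000 + 0.5·0.9000) ≈ 0.0722
After the IDS='alert': P(compromised) = 0.65·0.0722 / (0.65·0.0722 + 0.15·0.9278) ≈ 0.2521
After the outbound-traffic monitor='anomaly': P(compromised) = 0.65·0.2521 / (0.65·0.2521 + 0.5·0.7479) ≈ 0.3047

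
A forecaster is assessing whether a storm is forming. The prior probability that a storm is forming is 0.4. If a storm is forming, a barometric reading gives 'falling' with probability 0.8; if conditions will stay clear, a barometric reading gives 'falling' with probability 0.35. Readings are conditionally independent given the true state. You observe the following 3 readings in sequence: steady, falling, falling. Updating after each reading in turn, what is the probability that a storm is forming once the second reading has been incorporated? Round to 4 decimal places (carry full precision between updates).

After 'steady': P(storm) = 0.2·0.4000 / (0.2·0.4000 + 0.65·0.6000) ≈ 0.1702
After 'falling': P(storm) = 0.8·0.1702 / (0.8·0.1702 + 0.35·0.8298) ≈ 0.3192

0.3192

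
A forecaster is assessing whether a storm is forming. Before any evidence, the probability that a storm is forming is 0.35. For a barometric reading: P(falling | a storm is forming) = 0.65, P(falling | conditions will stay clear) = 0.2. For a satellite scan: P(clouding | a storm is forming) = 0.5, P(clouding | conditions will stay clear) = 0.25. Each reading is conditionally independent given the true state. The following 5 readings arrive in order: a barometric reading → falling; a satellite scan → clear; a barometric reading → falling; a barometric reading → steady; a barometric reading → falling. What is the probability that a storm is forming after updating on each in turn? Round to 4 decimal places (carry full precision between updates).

0.8435

After a barometric reading='falling': P(storm) = 0.65·0.3500 / (0.65·0.3500 + 0.2·0.6500) ≈ 0.6364
After a satellite scan='clear': P(storm) = 0.5·0.6364 / (0.5·0.6364 + 0.75·0.3636) ≈ 0.5385
After a barometric reading='falling': P(storm) = 0.65·0.5385 / (0.65·0.5385 + 0.2·0.4615) ≈ 0.7913
After a barometric reading='steady': P(storm) = 0.35·0.7913 / (0.35·0.7913 + 0.8·0.2087) ≈ 0.6239
After a barometric reading='falling': P(storm) = 0.65·0.6239 / (0.65·0.6239 + 0.2·0.3761) ≈ 0.8435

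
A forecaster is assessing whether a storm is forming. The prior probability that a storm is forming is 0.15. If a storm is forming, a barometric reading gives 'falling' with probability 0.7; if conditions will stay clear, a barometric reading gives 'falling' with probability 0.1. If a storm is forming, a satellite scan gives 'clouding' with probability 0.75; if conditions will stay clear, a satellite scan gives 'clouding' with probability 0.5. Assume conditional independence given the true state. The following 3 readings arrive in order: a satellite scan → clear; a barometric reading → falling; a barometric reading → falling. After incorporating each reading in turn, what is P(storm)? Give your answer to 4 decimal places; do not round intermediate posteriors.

0.8122

After a satellite scan='clear': P(storm) = 0.25·0.1500 / (0.25·0.1500 + 0.5·0.8500) ≈ 0.0811
After a barometric reading='falling': P(storm) = 0.7·0.0811 / (0.7·0.0811 + 0.1·0.9189) ≈ 0.3818
After a barometric reading='falling': P(storm) = 0.7·0.3818 / (0.7·0.3818 + 0.1·0.6182) ≈ 0.8122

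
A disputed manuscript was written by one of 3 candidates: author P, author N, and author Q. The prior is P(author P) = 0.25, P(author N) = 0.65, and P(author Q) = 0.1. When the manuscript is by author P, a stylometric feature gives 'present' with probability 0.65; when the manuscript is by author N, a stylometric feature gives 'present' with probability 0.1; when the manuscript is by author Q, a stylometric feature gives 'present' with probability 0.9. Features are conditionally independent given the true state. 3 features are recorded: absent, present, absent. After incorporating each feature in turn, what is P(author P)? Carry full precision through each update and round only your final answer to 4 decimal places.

Each posterior becomes the prior for the next update.
After 'absent': normaliser = 0.35·0.2500 + 0.9·0.6500 + 0.1·0.1000; P(author P) ≈ 0.1282, P(author N) ≈ 0.8571, P(author Q) ≈ 0.0147
After 'present': normaliser = 0.65·0.1282 + 0.1·0.8571 + 0.9·0.0147; P(author P) ≈ 0.4573, P(author N) ≈ 0.4704, P(author Q) ≈ 0.0724
After 'absent': normaliser = 0.35·0.4573 + 0.9·0.4704 + 0.1·0.0724; P(author P) ≈ 0.2710, P(author N) ≈ 0.7168, P(author Q) ≈ 0.0123

0.2710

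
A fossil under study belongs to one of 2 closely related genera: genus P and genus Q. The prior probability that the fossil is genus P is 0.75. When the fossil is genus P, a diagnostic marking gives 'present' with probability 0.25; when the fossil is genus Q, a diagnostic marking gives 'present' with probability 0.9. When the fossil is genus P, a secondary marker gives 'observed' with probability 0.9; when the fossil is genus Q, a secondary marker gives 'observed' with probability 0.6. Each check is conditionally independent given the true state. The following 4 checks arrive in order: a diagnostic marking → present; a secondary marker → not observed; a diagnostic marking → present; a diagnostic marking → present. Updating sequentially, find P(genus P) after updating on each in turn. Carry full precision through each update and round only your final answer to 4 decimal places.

Each posterior becomes the prior for the next update.
After a diagnostic marking='present': P(genus P) = 0.25·0.7500 / (0.25·0.7500 + 0.9·0.2500) ≈ 0.4545
After a secondary marker='not observed': P(genus P) = 0.1·0.4545 / (0.1·0.4545 + 0.4·0.5455) ≈ 0.1724
After a diagnostic marking='present': P(genus P) = 0.25·0.1724 / (0.25·0.1724 + 0.9·0.8276) ≈ 0.0547
After a diagnostic marking='present': P(genus P) = 0.25·0.0547 / (0.25·0.0547 + 0.9·0.9453) ≈ 0.0158

0.0158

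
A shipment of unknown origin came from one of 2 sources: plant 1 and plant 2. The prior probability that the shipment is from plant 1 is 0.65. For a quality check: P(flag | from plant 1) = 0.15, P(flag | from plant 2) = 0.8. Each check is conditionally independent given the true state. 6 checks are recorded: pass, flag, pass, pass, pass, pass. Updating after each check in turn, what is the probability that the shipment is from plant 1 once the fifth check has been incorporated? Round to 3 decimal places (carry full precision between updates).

After 'pass': P(plant 1) = 0.85·0.6500 / (0.85·0.6500 + 0.2·0.3500) ≈ 0.8876
After 'flag': P(plant 1) = 0.15·0.8876 / (0.15·0.8876 + 0.8·0.1124) ≈ 0.5968
After 'pass': P(plant 1) = 0.85·0.5968 / (0.85·0.5968 + 0.2·0.4032) ≈ 0.8628
After 'pass': P(plant 1) = 0.85·0.8628 / (0.85·0.8628 + 0.2·0.1372) ≈ 0.9639
After 'pass': P(plant 1) = 0.85·0.9639 / (0.85·0.9639 + 0.2·0.0361) ≈ 0.9913

0.991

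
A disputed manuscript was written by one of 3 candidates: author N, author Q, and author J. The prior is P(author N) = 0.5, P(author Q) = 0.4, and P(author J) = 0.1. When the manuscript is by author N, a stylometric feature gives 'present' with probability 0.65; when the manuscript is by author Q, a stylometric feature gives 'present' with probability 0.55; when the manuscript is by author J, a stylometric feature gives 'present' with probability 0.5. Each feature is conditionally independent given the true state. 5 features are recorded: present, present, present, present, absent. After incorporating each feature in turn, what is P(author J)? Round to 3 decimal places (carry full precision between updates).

After 'present': normaliser = 0.65·0.5000 + 0.55·0.4000 + 0.5·0.1000; P(author N) ≈ 0.5462, P(author Q) ≈ 0.3697, P(author J) ≈ 0.0840
After 'present': normaliser = 0.65·0.5462 + 0.55·0.3697 + 0.5·0.0840; P(author N) ≈ 0.5913, P(author Q) ≈ 0.3387, P(author J) ≈ 0.0700
After 'present': normaliser = 0.65·0.5913 + 0.55·0.3387 + 0.5·0.0700; P(author N) ≈ 0.6346, P(author Q) ≈ 0.3076, P(author J) ≈ 0.0578
After 'present': normaliser = 0.65·0.6346 + 0.55·0.3076 + 0.5·0.0578; P(author N) ≈ 0.6756, P(author Q) ≈ 0.2771, P(author J) ≈ 0.0473
After 'absent': normaliser = 0.35·0.6756 + 0.45·0.2771 + 0.5·0.0473; P(author N) ≈ 0.6145, P(author Q) ≈ 0.3240, P(author J) ≈ 0.0615

0.061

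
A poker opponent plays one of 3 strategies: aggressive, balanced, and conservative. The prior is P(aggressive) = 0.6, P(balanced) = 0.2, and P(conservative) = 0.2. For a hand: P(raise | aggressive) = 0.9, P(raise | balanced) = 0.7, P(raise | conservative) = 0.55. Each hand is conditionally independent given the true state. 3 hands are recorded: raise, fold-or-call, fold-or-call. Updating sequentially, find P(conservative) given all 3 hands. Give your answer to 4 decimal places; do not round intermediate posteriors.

Each posterior becomes the prior for the next update.
After 'raise': normaliser = 0.9·0.6000 + 0.7·0.2000 + 0.55·0.2000; P(aggressive) ≈ 0.6835, P(balanced) ≈ 0.1772, P(conservative) ≈ 0.1392
After 'fold-or-call': normaliser = 0.1·0.6835 + 0.3·0.1772 + 0.45·0.1392; P(aggressive) ≈ 0.3711, P(balanced) ≈ 0.2887, P(conservative) ≈ 0.3402
After 'fold-or-call': normaliser = 0.1·0.3711 + 0.3·0.2887 + 0.45·0.3402; P(aggressive) ≈ 0.1341, P(balanced) ≈ 0.3128, P(conservative) ≈ 0.5531

0.5531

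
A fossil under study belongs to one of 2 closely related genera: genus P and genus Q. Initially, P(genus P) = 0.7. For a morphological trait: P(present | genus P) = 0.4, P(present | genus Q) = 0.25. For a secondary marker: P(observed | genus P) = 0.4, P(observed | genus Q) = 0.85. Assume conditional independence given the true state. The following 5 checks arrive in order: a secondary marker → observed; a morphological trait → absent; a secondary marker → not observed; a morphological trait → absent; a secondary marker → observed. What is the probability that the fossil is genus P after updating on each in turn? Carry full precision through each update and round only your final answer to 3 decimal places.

0.569

Apply Bayes' rule sequentially, carrying P(genus P) forward.
After a secondary marker='observed': P(genus P) = 0.4·0.7000 / (0.4·0.7000 + 0.85·0.3000) ≈ 0.5234
After a morphological trait='absent': P(genus P) = 0.6·0.5234 / (0.6·0.5234 + 0.75·0.4766) ≈ 0.4676
After a secondary marker='not observed': P(genus P) = 0.6·0.4676 / (0.6·0.4676 + 0.15·0.5324) ≈ 0.7785
After a morphological trait='absent': P(genus P) = 0.6·0.7785 / (0.6·0.7785 + 0.75·0.2215) ≈ 0.7376
After a secondary marker='observed': P(genus P) = 0.4·0.7376 / (0.4·0.7376 + 0.85·0.2624) ≈ 0.5695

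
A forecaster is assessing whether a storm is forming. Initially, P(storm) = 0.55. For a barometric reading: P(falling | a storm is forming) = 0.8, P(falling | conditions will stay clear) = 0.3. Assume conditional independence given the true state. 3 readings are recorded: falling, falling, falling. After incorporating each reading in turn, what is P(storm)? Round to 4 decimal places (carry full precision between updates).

0.9586

After 'falling': P(storm) = 0.8·0.5500 / (0.8·0.5500 + 0.3·0.4500) ≈ 0.7652
After 'falling': P(storm) = 0.8·0.7652 / (0.8·0.7652 + 0.3·0.2348) ≈ 0.8968
After 'falling': P(storm) = 0.8·0.8968 / (0.8·0.8968 + 0.3·0.1032) ≈ 0.9586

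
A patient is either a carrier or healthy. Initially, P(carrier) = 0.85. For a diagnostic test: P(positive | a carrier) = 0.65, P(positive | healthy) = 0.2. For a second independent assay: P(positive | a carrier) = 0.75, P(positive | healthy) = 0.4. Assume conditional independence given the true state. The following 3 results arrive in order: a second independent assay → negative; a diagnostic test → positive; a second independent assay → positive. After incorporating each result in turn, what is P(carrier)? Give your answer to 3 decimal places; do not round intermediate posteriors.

0.935

After a second independent assay='negative': P(carrier) = 0.25·0.8500 / (0.25·0.8500 + 0.6·0.1500) ≈ 0.7025
After a diagnostic test='positive': P(carrier) = 0.65·0.7025 / (0.65·0.7025 + 0.2·0.2975) ≈ 0.8847
After a second independent assay='positive': P(carrier) = 0.75·0.8847 / (0.75·0.8847 + 0.4·0.1153) ≈ 0.9350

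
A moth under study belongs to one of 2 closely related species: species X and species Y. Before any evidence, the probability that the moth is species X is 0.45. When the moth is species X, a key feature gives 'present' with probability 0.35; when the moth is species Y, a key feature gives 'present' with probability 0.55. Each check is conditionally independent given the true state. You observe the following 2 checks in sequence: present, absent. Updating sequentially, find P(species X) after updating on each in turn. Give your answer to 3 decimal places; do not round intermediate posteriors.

After 'present': P(species X) = 0.35·0.4500 / (0.35·0.4500 + 0.55·0.5500) ≈ 0.3424
After 'absent': P(species X) = 0.65·0.3424 / (0.65·0.3424 + 0.45·0.6576) ≈ 0.4292

0.429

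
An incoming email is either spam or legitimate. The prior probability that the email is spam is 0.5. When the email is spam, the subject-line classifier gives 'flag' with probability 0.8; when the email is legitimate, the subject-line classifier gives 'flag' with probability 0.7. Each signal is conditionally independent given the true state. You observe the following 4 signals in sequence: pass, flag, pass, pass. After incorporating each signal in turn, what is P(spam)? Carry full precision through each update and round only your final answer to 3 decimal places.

0.253

Each posterior becomes the prior for the next update.
After 'pass': P(spam) = 0.2·0.5000 / (0.2·0.5000 + 0.3·0.5000) ≈ 0.4000
After 'flag': P(spam) = 0.8·0.4000 / (0.8·0.4000 + 0.7·0.6000) ≈ 0.4324
After 'pass': P(spam) = 0.2·0.4324 / (0.2·0.4324 + 0.3·0.5676) ≈ 0.3368
After 'pass': P(spam) = 0.2·0.3368 / (0.2·0.3368 + 0.3·0.6632) ≈ 0.2530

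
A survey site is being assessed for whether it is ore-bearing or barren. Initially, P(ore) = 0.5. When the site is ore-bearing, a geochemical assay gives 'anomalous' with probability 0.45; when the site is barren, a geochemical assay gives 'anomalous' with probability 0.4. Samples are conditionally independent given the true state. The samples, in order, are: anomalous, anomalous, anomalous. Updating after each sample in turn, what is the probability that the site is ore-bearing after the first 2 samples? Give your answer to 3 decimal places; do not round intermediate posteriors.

Each posterior becomes the prior for the next update.
After 'anomalous': P(ore) = 0.45·0.5000 / (0.45·0.5000 + 0.4·0.5000) ≈ 0.5294
After 'anomalous': P(ore) = 0.45·0.5294 / (0.45·0.5294 + 0.4·0.4706) ≈ 0.5586

0.559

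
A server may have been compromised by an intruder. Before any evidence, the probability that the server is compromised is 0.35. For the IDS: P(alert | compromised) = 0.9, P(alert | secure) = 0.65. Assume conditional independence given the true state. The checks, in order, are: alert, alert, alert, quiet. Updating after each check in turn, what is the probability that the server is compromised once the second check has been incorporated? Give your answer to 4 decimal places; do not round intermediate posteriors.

0.5080

Apply Bayes' rule sequentially, carrying P(compromised) forward.
After 'alert': P(compromised) = 0.9·0.3500 / (0.9·0.3500 + 0.65·0.6500) ≈ 0.4271
After 'alert': P(compromised) = 0.9·0.4271 / (0.9·0.4271 + 0.65·0.5729) ≈ 0.5080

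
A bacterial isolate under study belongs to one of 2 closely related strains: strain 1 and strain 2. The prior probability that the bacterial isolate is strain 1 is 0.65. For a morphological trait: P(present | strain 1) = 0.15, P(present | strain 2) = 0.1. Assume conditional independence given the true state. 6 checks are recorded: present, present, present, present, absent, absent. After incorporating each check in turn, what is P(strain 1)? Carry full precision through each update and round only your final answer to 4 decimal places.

After 'present': P(strain 1) = 0.15·0.6500 / (0.15·0.6500 + 0.1·0.3500) ≈ 0.7358
After 'present': P(strain 1) = 0.15·0.7358 / (0.15·0.7358 + 0.1·0.2642) ≈ 0.8069
After 'present': P(strain 1) = 0.15·0.8069 / (0.15·0.8069 + 0.1·0.1931) ≈ 0.8624
After 'present': P(strain 1) = 0.15·0.8624 / (0.15·0.8624 + 0.1·0.1376) ≈ 0.9039
After 'absent': P(strain 1) = 0.85·0.9039 / (0.85·0.9039 + 0.9·0.0961) ≈ 0.8988
After 'absent': P(strain 1) = 0.85·0.8988 / (0.85·0.8988 + 0.9·0.1012) ≈ 0.8935

0.8935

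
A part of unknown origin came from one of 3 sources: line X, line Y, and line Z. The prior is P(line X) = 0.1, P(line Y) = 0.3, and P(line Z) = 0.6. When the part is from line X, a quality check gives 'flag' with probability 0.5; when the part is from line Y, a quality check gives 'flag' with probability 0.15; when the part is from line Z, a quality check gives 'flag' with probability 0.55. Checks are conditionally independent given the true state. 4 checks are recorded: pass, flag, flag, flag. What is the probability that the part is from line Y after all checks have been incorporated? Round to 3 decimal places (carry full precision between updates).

0.017

After 'pass': normaliser = 0.5·0.1000 + 0.85·0.3000 + 0.45·0.6000; P(line X) ≈ 0.0870, P(line Y) ≈ 0.4435, P(line Z) ≈ 0.4696
After 'flag': normaliser = 0.5·0.0870 + 0.15·0.4435 + 0.55·0.4696; P(line X) ≈ 0.1181, P(line Y) ≈ 0.1806, P(line Z) ≈ 0.7013
After 'flag': normaliser = 0.5·0.1181 + 0.15·0.1806 + 0.55·0.7013; P(line X) ≈ 0.1251, P(line Y) ≈ 0.0574, P(line Z) ≈ 0.8175
After 'flag': normaliser = 0.5·0.1251 + 0.15·0.0574 + 0.55·0.8175; P(line X) ≈ 0.1201, P(line Y) ≈ 0.0165, P(line Z) ≈ 0.8633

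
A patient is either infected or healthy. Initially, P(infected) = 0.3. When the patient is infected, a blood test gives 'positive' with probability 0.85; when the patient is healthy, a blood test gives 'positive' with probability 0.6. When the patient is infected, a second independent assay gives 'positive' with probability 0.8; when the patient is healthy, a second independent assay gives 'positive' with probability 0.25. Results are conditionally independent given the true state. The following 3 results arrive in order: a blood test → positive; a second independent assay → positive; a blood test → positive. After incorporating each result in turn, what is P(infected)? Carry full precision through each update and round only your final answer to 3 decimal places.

0.734

After a blood test='positive': P(infected) = 0.85·0.3000 / (0.85·0.3000 + 0.6·0.7000) ≈ 0.3778
After a second independent assay='positive': P(infected) = 0.8·0.3778 / (0.8·0.3778 + 0.25·0.6222) ≈ 0.6602
After a blood test='positive': P(infected) = 0.85·0.6602 / (0.85·0.6602 + 0.6·0.3398) ≈ 0.7335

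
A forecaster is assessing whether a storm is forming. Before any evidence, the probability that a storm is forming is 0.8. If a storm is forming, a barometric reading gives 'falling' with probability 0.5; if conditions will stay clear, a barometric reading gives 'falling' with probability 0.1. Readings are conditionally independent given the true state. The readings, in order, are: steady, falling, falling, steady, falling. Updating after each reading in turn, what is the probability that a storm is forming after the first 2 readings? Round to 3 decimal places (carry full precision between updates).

0.917

Each posterior becomes the prior for the next update.
After 'steady': P(storm) = 0.5·0.8000 / (0.5·0.8000 + 0.9·0.2000) ≈ 0.6897
After 'falling': P(storm) = 0.5·0.6897 / (0.5·0.6897 + 0.1·0.3103) ≈ 0.9174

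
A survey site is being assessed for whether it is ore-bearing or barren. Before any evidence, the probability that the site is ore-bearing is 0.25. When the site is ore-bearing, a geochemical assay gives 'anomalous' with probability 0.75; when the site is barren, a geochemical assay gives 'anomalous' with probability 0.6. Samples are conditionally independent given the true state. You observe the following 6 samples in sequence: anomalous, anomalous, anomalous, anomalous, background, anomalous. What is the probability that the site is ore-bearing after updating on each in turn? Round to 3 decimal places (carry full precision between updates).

After 'anomalous': P(ore) = 0.75·0.2500 / (0.75·0.2500 + 0.6·0.7500) ≈ 0.2941
After 'anomalous': P(ore) = 0.75·0.2941 / (0.75·0.2941 + 0.6·0.7059) ≈ 0.3425
After 'anomalous': P(ore) = 0.75·0.3425 / (0.75·0.3425 + 0.6·0.6575) ≈ 0.3943
After 'anomalous': P(ore) = 0.75·0.3943 / (0.75·0.3943 + 0.6·0.6057) ≈ 0.4487
After 'background': P(ore) = 0.25·0.4487 / (0.25·0.4487 + 0.4·0.5513) ≈ 0.3371
After 'anomalous': P(ore) = 0.75·0.3371 / (0.75·0.3371 + 0.6·0.6629) ≈ 0.3887

0.389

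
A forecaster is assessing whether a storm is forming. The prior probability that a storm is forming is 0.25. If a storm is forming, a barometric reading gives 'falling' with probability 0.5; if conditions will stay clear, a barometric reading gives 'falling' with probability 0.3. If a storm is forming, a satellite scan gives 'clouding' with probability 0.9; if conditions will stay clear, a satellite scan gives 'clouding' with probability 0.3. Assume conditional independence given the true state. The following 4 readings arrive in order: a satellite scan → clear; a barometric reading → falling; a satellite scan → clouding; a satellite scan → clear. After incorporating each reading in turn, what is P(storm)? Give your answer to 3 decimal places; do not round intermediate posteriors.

0.033

Each posterior becomes the prior for the next update.
After a satellite scan='clear': P(storm) = 0.1·0.2500 / (0.1·0.2500 + 0.7·0.7500) ≈ 0.0455
After a barometric reading='falling': P(storm) = 0.5·0.0455 / (0.5·0.0455 + 0.3·0.9545) ≈ 0.0735
After a satellite scan='clouding': P(storm) = 0.9·0.0735 / (0.9·0.0735 + 0.3·0.9265) ≈ 0.1923
After a satellite scan='clear': P(storm) = 0.1·0.1923 / (0.1·0.1923 + 0.7·0.8077) ≈ 0.0329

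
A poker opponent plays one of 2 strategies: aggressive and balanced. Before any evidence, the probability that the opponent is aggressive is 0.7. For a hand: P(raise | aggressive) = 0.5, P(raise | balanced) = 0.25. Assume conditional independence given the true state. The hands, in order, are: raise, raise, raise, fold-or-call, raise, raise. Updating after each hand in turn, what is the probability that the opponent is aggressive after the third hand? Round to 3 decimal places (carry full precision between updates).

0.949

After 'raise': P(aggressive) = 0.5·0.7000 / (0.5·0.7000 + 0.25·0.3000) ≈ 0.8235
After 'raise': P(aggressive) = 0.5·0.8235 / (0.5·0.8235 + 0.25·0.1765) ≈ 0.9032
After 'raise': P(aggressive) = 0.5·0.9032 / (0.5·0.9032 + 0.25·0.0968) ≈ 0.9492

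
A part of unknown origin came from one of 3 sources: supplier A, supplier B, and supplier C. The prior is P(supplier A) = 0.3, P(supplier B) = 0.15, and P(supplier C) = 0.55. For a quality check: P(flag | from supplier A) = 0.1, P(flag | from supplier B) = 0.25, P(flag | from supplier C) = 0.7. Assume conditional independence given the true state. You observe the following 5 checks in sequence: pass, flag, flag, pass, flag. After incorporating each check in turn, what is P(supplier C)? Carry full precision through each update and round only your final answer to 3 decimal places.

0.916

Each posterior becomes the prior for the next update.
After 'pass': normaliser = 0.9·0.3000 + 0.75·0.1500 + 0.3·0.5500; P(supplier A) ≈ 0.4932, P(supplier B) ≈ 0.2055, P(supplier C) ≈ 0.3014
After 'flag': normaliser = 0.1·0.4932 + 0.25·0.2055 + 0.7·0.3014; P(supplier A) ≈ 0.1582, P(supplier B) ≈ 0.1648, P(supplier C) ≈ 0.6769
After 'flag': normaliser = 0.1·0.1582 + 0.25·0.1648 + 0.7·0.6769; P(supplier A) ≈ 0.0298, P(supplier B) ≈ 0.0776, P(supplier C) ≈ 0.8926
After 'pass': normaliser = 0.9·0.0298 + 0.75·0.0776 + 0.3·0.8926; P(supplier A) ≈ 0.0760, P(supplier B) ≈ 0.1650, P(supplier C) ≈ 0.7590
After 'flag': normaliser = 0.1·0.0760 + 0.25·0.1650 + 0.7·0.7590; P(supplier A) ≈ 0.0131, P(supplier B) ≈ 0.0711, P(supplier C) ≈ 0.9158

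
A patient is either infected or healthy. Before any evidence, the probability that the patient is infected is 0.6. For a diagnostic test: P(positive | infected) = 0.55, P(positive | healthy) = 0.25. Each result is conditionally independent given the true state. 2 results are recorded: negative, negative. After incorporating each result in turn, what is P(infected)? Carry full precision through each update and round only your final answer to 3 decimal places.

Apply Bayes' rule sequentially, carrying P(infected) forward.
After 'negative': P(infected) = 0.45·0.6000 / (0.45·0.6000 + 0.75·0.4000) ≈ 0.4737
After 'negative': P(infected) = 0.45·0.4737 / (0.45·0.4737 + 0.75·0.5263) ≈ 0.3506

0.351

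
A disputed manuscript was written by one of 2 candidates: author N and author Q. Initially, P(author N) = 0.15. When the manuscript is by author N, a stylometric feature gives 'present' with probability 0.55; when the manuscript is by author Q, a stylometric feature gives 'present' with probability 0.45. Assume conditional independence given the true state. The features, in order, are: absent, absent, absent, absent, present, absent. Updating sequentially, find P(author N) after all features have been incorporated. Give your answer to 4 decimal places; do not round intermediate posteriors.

0.0733

After 'absent': P(author N) = 0.45·0.1500 / (0.45·0.1500 + 0.55·0.8500) ≈ 0.1262
After 'absent': P(author N) = 0.45·0.1262 / (0.45·0.1262 + 0.55·0.8738) ≈ 0.1057
After 'absent': P(author N) = 0.45·0.1057 / (0.45·0.1057 + 0.55·0.8943) ≈ 0.0881
After 'absent': P(author N) = 0.45·0.0881 / (0.45·0.0881 + 0.55·0.9119) ≈ 0.0733
After 'present': P(author N) = 0.55·0.0733 / (0.55·0.0733 + 0.45·0.9267) ≈ 0.0881
After 'absent': P(author N) = 0.45·0.0881 / (0.45·0.0881 + 0.55·0.9119) ≈ 0.0733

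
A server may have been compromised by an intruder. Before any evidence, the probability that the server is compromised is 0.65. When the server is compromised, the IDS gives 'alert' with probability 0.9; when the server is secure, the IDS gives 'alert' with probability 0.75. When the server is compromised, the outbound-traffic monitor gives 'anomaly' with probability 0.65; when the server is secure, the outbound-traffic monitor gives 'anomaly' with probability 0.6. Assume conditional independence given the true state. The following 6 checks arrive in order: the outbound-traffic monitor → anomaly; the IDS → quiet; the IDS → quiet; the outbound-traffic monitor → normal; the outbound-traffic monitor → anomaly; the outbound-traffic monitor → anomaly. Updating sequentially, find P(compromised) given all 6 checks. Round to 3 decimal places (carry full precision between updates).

0.248

Each posterior becomes the prior for the next update.
After the outbound-traffic monitor='anomaly': P(compromised) = 0.65·0.6500 / (0.65·0.6500 + 0.6·0.3500) ≈ 0.6680
After the IDS='quiet': P(compromised) = 0.1·0.6680 / (0.1·0.6680 + 0.25·0.3320) ≈ 0.4459
After the IDS='quiet': P(compromised) = 0.1·0.4459 / (0.1·0.4459 + 0.25·0.5541) ≈ 0.2435
After the outbound-traffic monitor='normal': P(compromised) = 0.35·0.2435 / (0.35·0.2435 + 0.4·0.7565) ≈ 0.2198
After the outbound-traffic monitor='anomaly': P(compromised) = 0.65·0.2198 / (0.65·0.2198 + 0.6·0.7802) ≈ 0.2338
After the outbound-traffic monitor='anomaly': P(compromised) = 0.65·0.2338 / (0.65·0.2338 + 0.6·0.7662) ≈ 0.2484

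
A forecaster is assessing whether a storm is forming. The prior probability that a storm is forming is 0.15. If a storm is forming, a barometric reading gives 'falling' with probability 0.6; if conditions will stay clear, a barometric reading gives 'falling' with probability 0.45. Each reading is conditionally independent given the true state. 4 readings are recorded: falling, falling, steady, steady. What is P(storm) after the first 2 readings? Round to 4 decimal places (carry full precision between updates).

Apply Bayes' rule sequentially, carrying P(storm) forward.
After 'falling': P(storm) = 0.6·0.1500 / (0.6·0.1500 + 0.45·0.8500) ≈ 0.1905
After 'falling': P(storm) = 0.6·0.1905 / (0.6·0.1905 + 0.45·0.8095) ≈ 0.2388

0.2388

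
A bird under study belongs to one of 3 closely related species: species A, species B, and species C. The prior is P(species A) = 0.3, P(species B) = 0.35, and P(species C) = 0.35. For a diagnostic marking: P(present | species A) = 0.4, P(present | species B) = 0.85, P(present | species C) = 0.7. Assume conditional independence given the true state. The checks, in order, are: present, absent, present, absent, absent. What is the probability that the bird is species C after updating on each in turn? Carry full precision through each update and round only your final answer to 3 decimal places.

0.292

Apply Bayes' rule sequentially, carrying P(species C) forward.
After 'present': normaliser = 0.4·0.3000 + 0.85·0.3500 + 0.7·0.3500; P(species A) ≈ 0.1811, P(species B) ≈ 0.4491, P(species C) ≈ 0.3698
After 'absent': normaliser = 0.6·0.1811 + 0.15·0.4491 + 0.3·0.3698; P(species A) ≈ 0.3787, P(species B) ≈ 0.2347, P(species C) ≈ 0.3866
After 'present': normaliser = 0.4·0.3787 + 0.85·0.2347 + 0.7·0.3866; P(species A) ≈ 0.2437, P(species B) ≈ 0.3210, P(species C) ≈ 0.4353
After 'absent': normaliser = 0.6·0.2437 + 0.15·0.3210 + 0.3·0.4353; P(species A) ≈ 0.4499, P(species B) ≈ 0.1482, P(species C) ≈ 0.4019
After 'absent': normaliser = 0.6·0.4499 + 0.15·0.1482 + 0.3·0.4019; P(species A) ≈ 0.6541, P(species B) ≈ 0.0538, P(species C) ≈ 0.2921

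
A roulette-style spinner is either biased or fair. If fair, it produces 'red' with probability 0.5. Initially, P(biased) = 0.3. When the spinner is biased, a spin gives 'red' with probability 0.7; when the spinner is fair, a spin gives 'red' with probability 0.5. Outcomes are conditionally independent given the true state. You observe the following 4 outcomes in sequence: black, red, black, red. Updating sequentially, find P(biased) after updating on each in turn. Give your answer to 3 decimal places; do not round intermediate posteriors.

After 'black': P(biased) = 0.3·0.3000 / (0.3·0.3000 + 0.5·0.7000) ≈ 0.2045
After 'red': P(biased) = 0.7·0.2045 / (0.7·0.2045 + 0.5·0.7955) ≈ 0.2647
After 'black': P(biased) = 0.3·0.2647 / (0.3·0.2647 + 0.5·0.7353) ≈ 0.1776
After 'red': P(biased) = 0.7·0.1776 / (0.7·0.1776 + 0.5·0.8224) ≈ 0.2322

0.232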